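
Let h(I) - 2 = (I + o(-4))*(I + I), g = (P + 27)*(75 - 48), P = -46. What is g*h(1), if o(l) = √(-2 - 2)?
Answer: -2052 - 2052*I ≈ -2052.0 - 2052.0*I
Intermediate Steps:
o(l) = 2*I (o(l) = √(-4) = 2*I)
g = -513 (g = (-46 + 27)*(75 - 48) = -19*27 = -513)
h(I) = 2 + 2*I*(I + 2*I) (h(I) = 2 + (I + 2*I)*(I + I) = 2 + (I + 2*I)*(2*I) = 2 + 2*I*(I + 2*I))
g*h(1) = -513*(2 + 2*1² + 4*I*1) = -513*(2 + 2*1 + 4*I) = -513*(2 + 2 + 4*I) = -513*(4 + 4*I) = -2052 - 2052*I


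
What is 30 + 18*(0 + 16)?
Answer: 318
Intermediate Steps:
30 + 18*(0 + 16) = 30 + 18*16 = 30 + 288 = 318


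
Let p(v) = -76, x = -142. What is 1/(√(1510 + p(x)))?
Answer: √1434/1434 ≈ 0.026407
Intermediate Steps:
1/(√(1510 + p(x))) = 1/(√(1510 - 76)) = 1/(√1434) = √1434/1434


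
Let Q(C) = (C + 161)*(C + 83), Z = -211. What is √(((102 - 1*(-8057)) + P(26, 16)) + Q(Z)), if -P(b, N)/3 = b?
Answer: 3*√1609 ≈ 120.34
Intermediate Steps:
P(b, N) = -3*b
Q(C) = (83 + C)*(161 + C) (Q(C) = (161 + C)*(83 + C) = (83 + C)*(161 + C))
√(((102 - 1*(-8057)) + P(26, 16)) + Q(Z)) = √(((102 - 1*(-8057)) - 3*26) + (13363 + (-211)² + 244*(-211))) = √(((102 + 8057) - 78) + (13363 + 44521 - 51484)) = √((8159 - 78) + 6400) = √(8081 + 6400) = √14481 = 3*√1609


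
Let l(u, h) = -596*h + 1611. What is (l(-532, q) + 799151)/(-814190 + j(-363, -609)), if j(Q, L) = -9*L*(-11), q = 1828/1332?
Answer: -266381374/291202173 ≈ -0.91476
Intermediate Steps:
q = 457/333 (q = 1828*(1/1332) = 457/333 ≈ 1.3724)
j(Q, L) = 99*L
l(u, h) = 1611 - 596*h
(l(-532, q) + 799151)/(-814190 + j(-363, -609)) = ((1611 - 596*457/333) + 799151)/(-814190 + 99*(-609)) = ((1611 - 272372/333) + 799151)/(-814190 - 60291) = (264091/333 + 799151)/(-874481) = (266381374/333)*(-1/874481) = -266381374/291202173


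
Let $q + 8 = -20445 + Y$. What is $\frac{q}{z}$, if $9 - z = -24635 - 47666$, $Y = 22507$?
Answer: $\frac{1027}{36155} \approx 0.028405$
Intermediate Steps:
$q = 2054$ ($q = -8 + \left(-20445 + 22507\right) = -8 + 2062 = 2054$)
$z = 72310$ ($z = 9 - \left(-24635 - 47666\right) = 9 - -72301 = 9 + 72301 = 72310$)
$\frac{q}{z} = \frac{2054}{72310} = 2054 \cdot \frac{1}{72310} = \frac{1027}{36155}$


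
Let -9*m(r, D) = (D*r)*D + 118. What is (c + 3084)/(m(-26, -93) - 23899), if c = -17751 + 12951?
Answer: -15444/9665 ≈ -1.5979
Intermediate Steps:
m(r, D) = -118/9 - r*D²/9 (m(r, D) = -((D*r)*D + 118)/9 = -(r*D² + 118)/9 = -(118 + r*D²)/9 = -118/9 - r*D²/9)
c = -4800
(c + 3084)/(m(-26, -93) - 23899) = (-4800 + 3084)/((-118/9 - ⅑*(-26)*(-93)²) - 23899) = -1716/((-118/9 - ⅑*(-26)*8649) - 23899) = -1716/((-118/9 + 24986) - 23899) = -1716/(224756/9 - 23899) = -1716/9665/9 = -1716*9/9665 = -15444/9665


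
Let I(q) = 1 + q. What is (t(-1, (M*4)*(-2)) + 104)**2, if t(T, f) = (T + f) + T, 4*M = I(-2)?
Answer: 10816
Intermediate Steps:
M = -1/4 (M = (1 - 2)/4 = (1/4)*(-1) = -1/4 ≈ -0.25000)
t(T, f) = f + 2*T
(t(-1, (M*4)*(-2)) + 104)**2 = ((-1/4*4*(-2) + 2*(-1)) + 104)**2 = ((-1*(-2) - 2) + 104)**2 = ((2 - 2) + 104)**2 = (0 + 104)**2 = 104**2 = 10816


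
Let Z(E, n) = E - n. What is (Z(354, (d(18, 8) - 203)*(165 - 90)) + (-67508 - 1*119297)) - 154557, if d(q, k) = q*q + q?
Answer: -351433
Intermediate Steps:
d(q, k) = q + q² (d(q, k) = q² + q = q + q²)
(Z(354, (d(18, 8) - 203)*(165 - 90)) + (-67508 - 1*119297)) - 154557 = ((354 - (18*(1 + 18) - 203)*(165 - 90)) + (-67508 - 1*119297)) - 154557 = ((354 - (18*19 - 203)*75) + (-67508 - 119297)) - 154557 = ((354 - (342 - 203)*75) - 186805) - 154557 = ((354 - 139*75) - 186805) - 154557 = ((354 - 1*10425) - 186805) - 154557 = ((354 - 10425) - 186805) - 154557 = (-10071 - 186805) - 154557 = -196876 - 154557 = -351433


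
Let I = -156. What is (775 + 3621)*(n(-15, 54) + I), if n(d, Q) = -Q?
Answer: -923160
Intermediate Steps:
(775 + 3621)*(n(-15, 54) + I) = (775 + 3621)*(-1*54 - 156) = 4396*(-54 - 156) = 4396*(-210) = -923160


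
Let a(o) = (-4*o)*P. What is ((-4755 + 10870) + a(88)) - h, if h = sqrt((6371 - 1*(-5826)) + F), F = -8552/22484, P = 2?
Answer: 5411 - sqrt(385360015579)/5621 ≈ 5300.6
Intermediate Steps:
a(o) = -8*o (a(o) = -4*o*2 = -8*o)
F = -2138/5621 (F = -8552*1/22484 = -2138/5621 ≈ -0.38036)
h = sqrt(385360015579)/5621 (h = sqrt((6371 - 1*(-5826)) - 2138/5621) = sqrt((6371 + 5826) - 2138/5621) = sqrt(12197 - 2138/5621) = sqrt(68557199/5621) = sqrt(385360015579)/5621 ≈ 110.44)
((-4755 + 10870) + a(88)) - h = ((-4755 + 10870) - 8*88) - sqrt(385360015579)/5621 = (6115 - 704) - sqrt(385360015579)/5621 = 5411 - sqrt(385360015579)/5621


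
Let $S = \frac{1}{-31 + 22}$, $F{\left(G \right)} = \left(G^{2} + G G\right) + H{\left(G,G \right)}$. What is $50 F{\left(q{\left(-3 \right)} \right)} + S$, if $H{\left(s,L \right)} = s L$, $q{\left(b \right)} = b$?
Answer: $\frac{12149}{9} \approx 1349.9$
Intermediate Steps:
$H{\left(s,L \right)} = L s$
$F{\left(G \right)} = 3 G^{2}$ ($F{\left(G \right)} = \left(G^{2} + G G\right) + G G = \left(G^{2} + G^{2}\right) + G^{2} = 2 G^{2} + G^{2} = 3 G^{2}$)
$S = - \frac{1}{9}$ ($S = \frac{1}{-9} = - \frac{1}{9} \approx -0.11111$)
$50 F{\left(q{\left(-3 \right)} \right)} + S = 50 \cdot 3 \left(-3\right)^{2} - \frac{1}{9} = 50 \cdot 3 \cdot 9 - \frac{1}{9} = 50 \cdot 27 - \frac{1}{9} = 1350 - \frac{1}{9} = \frac{12149}{9}$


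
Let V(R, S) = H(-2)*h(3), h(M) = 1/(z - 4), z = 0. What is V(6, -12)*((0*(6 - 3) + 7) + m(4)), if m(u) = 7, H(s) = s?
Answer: 7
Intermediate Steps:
h(M) = -¼ (h(M) = 1/(0 - 4) = 1/(-4) = -¼)
V(R, S) = ½ (V(R, S) = -2*(-¼) = ½)
V(6, -12)*((0*(6 - 3) + 7) + m(4)) = ((0*(6 - 3) + 7) + 7)/2 = ((0*3 + 7) + 7)/2 = ((0 + 7) + 7)/2 = (7 + 7)/2 = (½)*14 = 7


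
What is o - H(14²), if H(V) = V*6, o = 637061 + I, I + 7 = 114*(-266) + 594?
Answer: 606148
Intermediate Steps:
I = -29737 (I = -7 + (114*(-266) + 594) = -7 + (-30324 + 594) = -7 - 29730 = -29737)
o = 607324 (o = 637061 - 29737 = 607324)
H(V) = 6*V
o - H(14²) = 607324 - 6*14² = 607324 - 6*196 = 607324 - 1*1176 = 607324 - 1176 = 606148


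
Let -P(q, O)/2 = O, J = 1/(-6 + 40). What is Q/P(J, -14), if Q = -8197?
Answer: -1171/4 ≈ -292.75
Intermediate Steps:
J = 1/34 ≈ 0.029412
P(q, O) = -2*O
Q/P(J, -14) = -8197/((-2*(-14))) = -8197/28 = -8197*1/28 = -1171/4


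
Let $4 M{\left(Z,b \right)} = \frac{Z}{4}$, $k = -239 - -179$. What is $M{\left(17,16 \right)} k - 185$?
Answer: $- \frac{995}{4} \approx -248.75$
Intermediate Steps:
$k = -60$ ($k = -239 + 179 = -60$)
$M{\left(Z,b \right)} = \frac{Z}{16}$ ($M{\left(Z,b \right)} = \frac{Z \frac{1}{4}}{4} = \frac{\frac{1}{4} Z}{4} = \frac{Z}{16}$)
$M{\left(17,16 \right)} k - 185 = \frac{1}{16} \cdot 17 \left(-60\right) - 185 = \frac{17}{16} \left(-60\right) - 185 = - \frac{255}{4} - 185 = - \frac{995}{4}$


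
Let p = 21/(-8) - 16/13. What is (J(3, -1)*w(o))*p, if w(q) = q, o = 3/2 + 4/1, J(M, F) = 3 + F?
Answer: -4411/104 ≈ -42.413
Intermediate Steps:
p = -401/104 (p = 21*(-⅛) - 16*1/13 = -21/8 - 16/13 = -401/104 ≈ -3.8558)
o = 11/2 (o = 3*(½) + 4*1 = 3/2 + 4 = 11/2 ≈ 5.5000)
(J(3, -1)*w(o))*p = ((3 - 1)*(11/2))*(-401/104) = (2*(11/2))*(-401/104) = 11*(-401/104) = -4411/104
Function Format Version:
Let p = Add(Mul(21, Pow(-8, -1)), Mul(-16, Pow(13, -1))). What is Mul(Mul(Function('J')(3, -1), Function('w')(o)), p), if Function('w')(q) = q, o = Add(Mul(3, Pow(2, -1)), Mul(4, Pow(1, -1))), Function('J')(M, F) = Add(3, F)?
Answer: Rational(-4411, 104) ≈ -42.413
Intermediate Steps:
p = Rational(-401, 104) (p = Add(Mul(21, Rational(-1, 8)), Mul(-16, Rational(1, 13))) = Add(Rational(-21, 8), Rational(-16, 13)) = Rational(-401, 104) ≈ -3.8558)
o = Rational(11, 2) (o = Add(Mul(3, Rational(1, 2)), Mul(4, 1)) = Add(Rational(3, 2), 4) = Rational(11, 2) ≈ 5.5000)
Mul(Mul(Function('J')(3, -1), Function('w')(o)), p) = Mul(Mul(Add(3, -1), Rational(11, 2)), Rational(-401, 104)) = Mul(Mul(2, Rational(11, 2)), Rational(-401, 104)) = Mul(11, Rational(-401, 104)) = Rational(-4411, 104)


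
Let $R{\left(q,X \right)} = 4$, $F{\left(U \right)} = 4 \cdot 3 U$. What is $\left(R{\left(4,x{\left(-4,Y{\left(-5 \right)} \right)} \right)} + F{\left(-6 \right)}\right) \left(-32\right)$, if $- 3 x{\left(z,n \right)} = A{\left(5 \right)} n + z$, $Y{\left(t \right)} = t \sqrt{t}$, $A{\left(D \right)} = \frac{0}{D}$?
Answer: $2176$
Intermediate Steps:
$A{\left(D \right)} = 0$
$Y{\left(t \right)} = t^{\frac{3}{2}}$
$x{\left(z,n \right)} = - \frac{z}{3}$ ($x{\left(z,n \right)} = - \frac{0 n + z}{3} = - \frac{0 + z}{3} = - \frac{z}{3}$)
$F{\left(U \right)} = 12 U$
$\left(R{\left(4,x{\left(-4,Y{\left(-5 \right)} \right)} \right)} + F{\left(-6 \right)}\right) \left(-32\right) = \left(4 + 12 \left(-6\right)\right) \left(-32\right) = \left(4 - 72\right) \left(-32\right) = \left(-68\right) \left(-32\right) = 2176$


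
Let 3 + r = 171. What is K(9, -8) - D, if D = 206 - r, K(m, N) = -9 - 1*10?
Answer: -57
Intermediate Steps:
r = 168 (r = -3 + 171 = 168)
K(m, N) = -19 (K(m, N) = -9 - 10 = -19)
D = 38 (D = 206 - 1*168 = 206 - 168 = 38)
K(9, -8) - D = -19 - 1*38 = -19 - 38 = -57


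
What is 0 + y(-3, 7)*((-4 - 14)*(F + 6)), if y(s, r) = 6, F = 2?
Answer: -864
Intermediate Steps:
0 + y(-3, 7)*((-4 - 14)*(F + 6)) = 0 + 6*((-4 - 14)*(2 + 6)) = 0 + 6*(-18*8) = 0 + 6*(-144) = 0 - 864 = -864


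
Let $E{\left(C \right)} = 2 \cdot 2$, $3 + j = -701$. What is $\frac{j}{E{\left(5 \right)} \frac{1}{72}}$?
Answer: $-12672$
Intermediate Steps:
$j = -704$ ($j = -3 - 701 = -704$)
$E{\left(C \right)} = 4$
$\frac{j}{E{\left(5 \right)} \frac{1}{72}} = - \frac{704}{4 \cdot \frac{1}{72}} = - 704 \frac{1}{\frac{1}{18}} = \left(-704\right) 18 = -12672$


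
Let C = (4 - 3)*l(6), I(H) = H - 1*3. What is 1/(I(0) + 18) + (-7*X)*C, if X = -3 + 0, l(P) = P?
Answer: 1891/15 ≈ 126.07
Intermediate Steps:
X = -3
I(H) = -3 + H (I(H) = H - 3 = -3 + H)
C = 6 (C = (4 - 3)*6 = 1*6 = 6)
1/(I(0) + 18) + (-7*X)*C = 1/((-3 + 0) + 18) - 7*(-3)*6 = 1/(-3 + 18) + 21*6 = 1/15 + 126 = 1891/15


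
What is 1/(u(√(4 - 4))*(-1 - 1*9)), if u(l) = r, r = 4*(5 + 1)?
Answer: -1/240 ≈ -0.0041667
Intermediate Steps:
r = 24 (r = 4*6 = 24)
u(l) = 24
1/(u(√(4 - 4))*(-1 - 1*9)) = 1/(24*(-1 - 1*9)) = 1/(24*(-1 - 9)) = 1/(24*(-10)) = 1/(-240) = -1/240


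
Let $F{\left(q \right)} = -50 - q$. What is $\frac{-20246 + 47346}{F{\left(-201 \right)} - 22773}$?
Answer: $- \frac{13550}{11311} \approx -1.1979$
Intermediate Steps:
$\frac{-20246 + 47346}{F{\left(-201 \right)} - 22773} = \frac{-20246 + 47346}{\left(-50 - -201\right) - 22773} = \frac{27100}{\left(-50 + 201\right) - 22773} = \frac{27100}{151 - 22773} = \frac{27100}{-22622} = 27100 \left(- \frac{1}{22622}\right) = - \frac{13550}{11311}$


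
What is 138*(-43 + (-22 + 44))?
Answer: -2898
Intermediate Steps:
138*(-43 + (-22 + 44)) = 138*(-43 + 22) = 138*(-21) = -2898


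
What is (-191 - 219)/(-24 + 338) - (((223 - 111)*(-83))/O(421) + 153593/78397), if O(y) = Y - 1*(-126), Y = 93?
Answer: 9601600450/245047641 ≈ 39.183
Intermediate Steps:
O(y) = 219 (O(y) = 93 - 1*(-126) = 93 + 126 = 219)
(-191 - 219)/(-24 + 338) - (((223 - 111)*(-83))/O(421) + 153593/78397) = (-191 - 219)/(-24 + 338) - (((223 - 111)*(-83))/219 + 153593/78397) = -410/314 - ((112*(-83))*(1/219) + 153593*(1/78397)) = (1/314)*(-410) - (-9296*1/219 + 13963/7127) = -205/157 - (-9296/219 + 13963/7127) = -205/157 - 1*(-63194695/1560813) = -205/157 + 63194695/1560813 = 9601600450/245047641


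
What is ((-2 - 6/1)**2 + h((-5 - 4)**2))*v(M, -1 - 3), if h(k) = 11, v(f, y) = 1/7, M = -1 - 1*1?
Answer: 75/7 ≈ 10.714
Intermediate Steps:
M = -2 (M = -1 - 1 = -2)
v(f, y) = 1/7
((-2 - 6/1)**2 + h((-5 - 4)**2))*v(M, -1 - 3) = ((-2 - 6/1)**2 + 11)*(1/7) = ((-2 - 6*1)**2 + 11)*(1/7) = ((-2 - 6)**2 + 11)*(1/7) = ((-8)**2 + 11)*(1/7) = (64 + 11)*(1/7) = 75*(1/7) = 75/7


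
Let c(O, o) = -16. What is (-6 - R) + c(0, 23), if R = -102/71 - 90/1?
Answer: 4930/71 ≈ 69.437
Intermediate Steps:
R = -6492/71 (R = -102*1/71 - 90*1 = -102/71 - 90 = -6492/71 ≈ -91.437)
(-6 - R) + c(0, 23) = (-6 - 1*(-6492/71)) - 16 = (-6 + 6492/71) - 16 = 6066/71 - 16 = 4930/71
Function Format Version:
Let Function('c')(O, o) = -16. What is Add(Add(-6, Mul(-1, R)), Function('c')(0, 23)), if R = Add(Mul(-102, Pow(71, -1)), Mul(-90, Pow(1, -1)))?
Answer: Rational(4930, 71) ≈ 69.437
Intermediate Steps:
R = Rational(-6492, 71) (R = Add(Mul(-102, Rational(1, 71)), Mul(-90, 1)) = Add(Rational(-102, 71), -90) = Rational(-6492, 71) ≈ -91.437)
Add(Add(-6, Mul(-1, R)), Function('c')(0, 23)) = Add(Add(-6, Mul(-1, Rational(-6492, 71))), -16) = Add(Add(-6, Rational(6492, 71)), -16) = Add(Rational(6066, 71), -16) = Rational(4930, 71)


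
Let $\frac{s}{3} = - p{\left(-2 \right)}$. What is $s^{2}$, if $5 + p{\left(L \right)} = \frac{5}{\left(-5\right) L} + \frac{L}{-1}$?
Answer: $\frac{225}{4} \approx 56.25$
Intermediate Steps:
$p{\left(L \right)} = -5 - L - \frac{1}{L}$ ($p{\left(L \right)} = -5 + \left(\frac{5}{\left(-5\right) L} + \frac{L}{-1}\right) = -5 + \left(5 \left(- \frac{1}{5 L}\right) + L \left(-1\right)\right) = -5 - \left(L + \frac{1}{L}\right) = -5 - L - \frac{1}{L}$)
$s = \frac{15}{2}$ ($s = 3 \left(- (-5 - -2 - \frac{1}{-2})\right) = 3 \left(- (-5 + 2 - - \frac{1}{2})\right) = 3 \left(- (-5 + 2 + \frac{1}{2})\right) = 3 \left(\left(-1\right) \left(- \frac{5}{2}\right)\right) = 3 \cdot \frac{5}{2} = \frac{15}{2} \approx 7.5$)
$s^{2} = \left(\frac{15}{2}\right)^{2} = \frac{225}{4}$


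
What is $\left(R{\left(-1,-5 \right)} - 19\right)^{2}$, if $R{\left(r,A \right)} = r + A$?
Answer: $625$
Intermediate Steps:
$R{\left(r,A \right)} = A + r$
$\left(R{\left(-1,-5 \right)} - 19\right)^{2} = \left(\left(-5 - 1\right) - 19\right)^{2} = \left(-6 - 19\right)^{2} = \left(-25\right)^{2} = 625$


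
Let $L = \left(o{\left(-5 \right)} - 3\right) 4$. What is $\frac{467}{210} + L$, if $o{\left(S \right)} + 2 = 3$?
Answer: $- \frac{1213}{210} \approx -5.7762$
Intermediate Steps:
$o{\left(S \right)} = 1$ ($o{\left(S \right)} = -2 + 3 = 1$)
$L = -8$ ($L = \left(1 - 3\right) 4 = \left(-2\right) 4 = -8$)
$\frac{467}{210} + L = \frac{467}{210} - 8 = - \frac{1213}{210}$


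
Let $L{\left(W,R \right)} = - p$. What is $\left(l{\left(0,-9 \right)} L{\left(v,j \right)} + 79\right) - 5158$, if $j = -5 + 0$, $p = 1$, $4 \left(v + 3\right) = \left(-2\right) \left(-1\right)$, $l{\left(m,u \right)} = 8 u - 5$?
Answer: $-5002$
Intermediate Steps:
$l{\left(m,u \right)} = -5 + 8 u$
$v = - \frac{5}{2}$ ($v = -3 + \frac{\left(-2\right) \left(-1\right)}{4} = -3 + \frac{1}{4} \cdot 2 = -3 + \frac{1}{2} = - \frac{5}{2} \approx -2.5$)
$j = -5$
$L{\left(W,R \right)} = -1$ ($L{\left(W,R \right)} = \left(-1\right) 1 = -1$)
$\left(l{\left(0,-9 \right)} L{\left(v,j \right)} + 79\right) - 5158 = \left(\left(-5 + 8 \left(-9\right)\right) \left(-1\right) + 79\right) - 5158 = \left(\left(-5 - 72\right) \left(-1\right) + 79\right) - 5158 = \left(\left(-77\right) \left(-1\right) + 79\right) - 5158 = \left(77 + 79\right) - 5158 = 156 - 5158 = -5002$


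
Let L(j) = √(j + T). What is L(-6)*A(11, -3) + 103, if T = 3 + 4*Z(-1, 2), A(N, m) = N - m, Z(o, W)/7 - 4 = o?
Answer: 229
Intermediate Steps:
Z(o, W) = 28 + 7*o
T = 87 (T = 3 + 4*(28 + 7*(-1)) = 3 + 4*(28 - 7) = 3 + 4*21 = 3 + 84 = 87)
L(j) = √(87 + j) (L(j) = √(j + 87) = √(87 + j))
L(-6)*A(11, -3) + 103 = √(87 - 6)*(11 - 1*(-3)) + 103 = √81*(11 + 3) + 103 = 9*14 + 103 = 126 + 103 = 229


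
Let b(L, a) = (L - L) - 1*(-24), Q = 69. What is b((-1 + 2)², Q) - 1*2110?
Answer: -2086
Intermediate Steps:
b(L, a) = 24 (b(L, a) = 0 + 24 = 24)
b((-1 + 2)², Q) - 1*2110 = 24 - 1*2110 = 24 - 2110 = -2086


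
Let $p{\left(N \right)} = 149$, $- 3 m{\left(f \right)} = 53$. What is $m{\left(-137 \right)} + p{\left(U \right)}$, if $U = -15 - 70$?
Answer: $\frac{394}{3} \approx 131.33$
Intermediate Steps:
$U = -85$
$m{\left(f \right)} = - \frac{53}{3}$ ($m{\left(f \right)} = \left(- \frac{1}{3}\right) 53 = - \frac{53}{3}$)
$m{\left(-137 \right)} + p{\left(U \right)} = - \frac{53}{3} + 149 = \frac{394}{3}$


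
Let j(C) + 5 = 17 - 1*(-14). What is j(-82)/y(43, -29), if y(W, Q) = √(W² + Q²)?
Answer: 13*√2690/1345 ≈ 0.50130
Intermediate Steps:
y(W, Q) = √(Q² + W²)
j(C) = 26 (j(C) = -5 + (17 - 1*(-14)) = -5 + (17 + 14) = -5 + 31 = 26)
j(-82)/y(43, -29) = 26/(√((-29)² + 43²)) = 26/(√(841 + 1849)) = 26/(√2690) = 26*(√2690/2690) = 13*√2690/1345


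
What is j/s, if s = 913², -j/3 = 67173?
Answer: -201519/833569 ≈ -0.24175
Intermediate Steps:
j = -201519 (j = -3*67173 = -201519)
s = 833569
j/s = -201519/833569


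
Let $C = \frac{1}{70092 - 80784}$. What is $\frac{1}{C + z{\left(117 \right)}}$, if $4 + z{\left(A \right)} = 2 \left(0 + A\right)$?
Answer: $\frac{10692}{2459159} \approx 0.0043478$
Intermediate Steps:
$C = - \frac{1}{10692}$ ($C = \frac{1}{-10692} = - \frac{1}{10692} \approx -9.3528 \cdot 10^{-5}$)
$z{\left(A \right)} = -4 + 2 A$ ($z{\left(A \right)} = -4 + 2 \left(0 + A\right) = -4 + 2 A$)
$\frac{1}{C + z{\left(117 \right)}} = \frac{1}{- \frac{1}{10692} + \left(-4 + 2 \cdot 117\right)} = \frac{1}{- \frac{1}{10692} + \left(-4 + 234\right)} = \frac{1}{- \frac{1}{10692} + 230} = \frac{1}{\frac{2459159}{10692}} = \frac{10692}{2459159}$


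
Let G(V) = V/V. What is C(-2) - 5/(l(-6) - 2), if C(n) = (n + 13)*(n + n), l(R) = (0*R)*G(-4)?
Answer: -83/2 ≈ -41.500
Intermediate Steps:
G(V) = 1
l(R) = 0 (l(R) = (0*R)*1 = 0*1 = 0)
C(n) = 2*n*(13 + n) (C(n) = (13 + n)*(2*n) = 2*n*(13 + n))
C(-2) - 5/(l(-6) - 2) = 2*(-2)*(13 - 2) - 5/(0 - 2) = 2*(-2)*11 - 5/(-2) = -44 - ½*(-5) = -44 + 5/2 = -83/2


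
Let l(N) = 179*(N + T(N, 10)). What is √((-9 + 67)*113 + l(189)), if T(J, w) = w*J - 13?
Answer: 4*√23523 ≈ 613.49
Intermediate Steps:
T(J, w) = -13 + J*w (T(J, w) = J*w - 13 = -13 + J*w)
l(N) = -2327 + 1969*N (l(N) = 179*(N + (-13 + N*10)) = 179*(N + (-13 + 10*N)) = 179*(-13 + 11*N) = -2327 + 1969*N)
√((-9 + 67)*113 + l(189)) = √((-9 + 67)*113 + (-2327 + 1969*189)) = √(58*113 + (-2327 + 372141)) = √(6554 + 369814) = √376368 = 4*√23523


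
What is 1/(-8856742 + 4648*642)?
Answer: -1/5872726 ≈ -1.7028e-7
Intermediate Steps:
1/(-8856742 + 4648*642) = 1/(-8856742 + 2984016) = 1/(-5872726) = -1/5872726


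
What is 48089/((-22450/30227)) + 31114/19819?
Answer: -28807926447957/444936550 ≈ -64746.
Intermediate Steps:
48089/((-22450/30227)) + 31114/19819 = 48089/((-22450*1/30227)) + 31114*(1/19819) = 48089/(-22450/30227) + 31114/19819 = 48089*(-30227/22450) + 31114/19819 = -1453586203/22450 + 31114/19819 = -28807926447957/444936550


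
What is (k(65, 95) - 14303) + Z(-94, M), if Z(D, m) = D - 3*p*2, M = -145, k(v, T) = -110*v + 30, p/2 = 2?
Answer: -21541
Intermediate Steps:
p = 4 (p = 2*2 = 4)
k(v, T) = 30 - 110*v
Z(D, m) = -24 + D (Z(D, m) = D - 3*4*2 = D - 12*2 = D - 24 = -24 + D)
(k(65, 95) - 14303) + Z(-94, M) = ((30 - 110*65) - 14303) + (-24 - 94) = ((30 - 7150) - 14303) - 118 = (-7120 - 14303) - 118 = -21423 - 118 = -21541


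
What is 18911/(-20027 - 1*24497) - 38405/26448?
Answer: -552525587/294392688 ≈ -1.8768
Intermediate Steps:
18911/(-20027 - 1*24497) - 38405/26448 = 18911/(-20027 - 24497) - 38405*1/26448 = 18911/(-44524) - 38405/26448 = 18911*(-1/44524) - 38405/26448 = -18911/44524 - 38405/26448 = -552525587/294392688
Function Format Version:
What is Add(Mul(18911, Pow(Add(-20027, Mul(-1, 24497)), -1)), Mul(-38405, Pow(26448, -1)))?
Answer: Rational(-552525587, 294392688) ≈ -1.8768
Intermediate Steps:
Add(Mul(18911, Pow(Add(-20027, Mul(-1, 24497)), -1)), Mul(-38405, Pow(26448, -1))) = Add(Mul(18911, Pow(Add(-20027, -24497), -1)), Mul(-38405, Rational(1, 26448))) = Add(Mul(18911, Pow(-44524, -1)), Rational(-38405, 26448)) = Add(Mul(18911, Rational(-1, 44524)), Rational(-38405, 26448)) = Add(Rational(-18911, 44524), Rational(-38405, 26448)) = Rational(-552525587, 294392688)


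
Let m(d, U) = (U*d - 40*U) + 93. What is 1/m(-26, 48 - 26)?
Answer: -1/1359 ≈ -0.00073584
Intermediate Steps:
m(d, U) = 93 - 40*U + U*d (m(d, U) = (-40*U + U*d) + 93 = 93 - 40*U + U*d)
1/m(-26, 48 - 26) = 1/(93 - 40*(48 - 26) + (48 - 26)*(-26)) = 1/(93 - 40*22 + 22*(-26)) = 1/(93 - 880 - 572) = 1/(-1359) = -1/1359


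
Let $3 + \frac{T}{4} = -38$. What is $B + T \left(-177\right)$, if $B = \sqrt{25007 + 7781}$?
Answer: $29028 + 2 \sqrt{8197} \approx 29209.0$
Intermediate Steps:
$T = -164$ ($T = -12 + 4 \left(-38\right) = -12 - 152 = -164$)
$B = 2 \sqrt{8197}$ ($B = \sqrt{32788} = 2 \sqrt{8197} \approx 181.07$)
$B + T \left(-177\right) = 2 \sqrt{8197} - -29028 = 2 \sqrt{8197} + 29028 = 29028 + 2 \sqrt{8197}$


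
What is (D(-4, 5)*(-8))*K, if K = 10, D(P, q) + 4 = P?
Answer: 640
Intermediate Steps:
D(P, q) = -4 + P
(D(-4, 5)*(-8))*K = ((-4 - 4)*(-8))*10 = -8*(-8)*10 = 64*10 = 640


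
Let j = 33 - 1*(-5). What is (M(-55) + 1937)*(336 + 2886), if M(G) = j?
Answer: 6363450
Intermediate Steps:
j = 38 (j = 33 + 5 = 38)
M(G) = 38
(M(-55) + 1937)*(336 + 2886) = (38 + 1937)*(336 + 2886) = 1975*3222 = 6363450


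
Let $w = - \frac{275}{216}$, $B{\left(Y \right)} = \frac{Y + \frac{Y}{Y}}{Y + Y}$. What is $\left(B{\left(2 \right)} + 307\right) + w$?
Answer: $\frac{66199}{216} \approx 306.48$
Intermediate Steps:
$B{\left(Y \right)} = \frac{1 + Y}{2 Y}$ ($B{\left(Y \right)} = \frac{Y + 1}{2 Y} = \left(1 + Y\right) \frac{1}{2 Y} = \frac{1 + Y}{2 Y}$)
$w = - \frac{275}{216}$ ($w = \left(-275\right) \frac{1}{216} = - \frac{275}{216} \approx -1.2731$)
$\left(B{\left(2 \right)} + 307\right) + w = \left(\frac{1 + 2}{2 \cdot 2} + 307\right) - \frac{275}{216} = \left(\frac{1}{2} \cdot \frac{1}{2} \cdot 3 + 307\right) - \frac{275}{216} = \left(\frac{3}{4} + 307\right) - \frac{275}{216} = \frac{1231}{4} - \frac{275}{216} = \frac{66199}{216}$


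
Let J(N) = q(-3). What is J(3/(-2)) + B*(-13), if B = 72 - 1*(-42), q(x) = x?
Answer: -1485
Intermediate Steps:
B = 114 (B = 72 + 42 = 114)
J(N) = -3
J(3/(-2)) + B*(-13) = -3 + 114*(-13) = -3 - 1482 = -1485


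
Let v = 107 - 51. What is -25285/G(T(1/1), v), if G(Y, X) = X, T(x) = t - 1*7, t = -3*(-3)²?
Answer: -25285/56 ≈ -451.52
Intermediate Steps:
t = -27 (t = -3*9 = -27)
T(x) = -34 (T(x) = -27 - 1*7 = -27 - 7 = -34)
v = 56
-25285/G(T(1/1), v) = -25285/56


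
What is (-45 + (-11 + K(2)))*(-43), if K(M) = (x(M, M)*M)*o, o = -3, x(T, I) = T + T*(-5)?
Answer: 344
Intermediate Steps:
x(T, I) = -4*T (x(T, I) = T - 5*T = -4*T)
K(M) = 12*M² (K(M) = ((-4*M)*M)*(-3) = -4*M²*(-3) = 12*M²)
(-45 + (-11 + K(2)))*(-43) = (-45 + (-11 + 12*2²))*(-43) = (-45 + (-11 + 12*4))*(-43) = (-45 + (-11 + 48))*(-43) = (-45 + 37)*(-43) = -8*(-43) = 344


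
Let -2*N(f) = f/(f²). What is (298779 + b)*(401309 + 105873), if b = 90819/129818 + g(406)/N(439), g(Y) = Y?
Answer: -146087528626981/4993 ≈ -2.9258e+10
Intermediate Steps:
N(f) = -1/(2*f) (N(f) = -f/(2*(f²)) = -f/(2*f²) = -1/(2*f))
b = -46275872005/129818 (b = 90819/129818 + 406/((-½/439)) = 90819*(1/129818) + 406/((-½*1/439)) = 90819/129818 + 406/(-1/878) = 90819/129818 + 406*(-878) = 90819/129818 - 356468 = -46275872005/129818 ≈ -3.5647e+5)
(298779 + b)*(401309 + 105873) = (298779 - 46275872005/129818)*(401309 + 105873) = -7488979783/129818*507182 = -146087528626981/4993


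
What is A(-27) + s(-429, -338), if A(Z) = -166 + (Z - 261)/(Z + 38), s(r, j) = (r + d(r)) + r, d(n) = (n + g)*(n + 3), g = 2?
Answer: 1989370/11 ≈ 1.8085e+5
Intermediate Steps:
d(n) = (2 + n)*(3 + n) (d(n) = (n + 2)*(n + 3) = (2 + n)*(3 + n))
s(r, j) = 6 + r**2 + 7*r (s(r, j) = (r + (6 + r**2 + 5*r)) + r = (6 + r**2 + 6*r) + r = 6 + r**2 + 7*r)
A(Z) = -166 + (-261 + Z)/(38 + Z)
A(-27) + s(-429, -338) = (-6569 - 165*(-27))/(38 - 27) + (6 + (-429)**2 + 7*(-429)) = (-6569 + 4455)/11 + (6 + 184041 - 3003) = (1/11)*(-2114) + 181044 = -2114/11 + 181044 = 1989370/11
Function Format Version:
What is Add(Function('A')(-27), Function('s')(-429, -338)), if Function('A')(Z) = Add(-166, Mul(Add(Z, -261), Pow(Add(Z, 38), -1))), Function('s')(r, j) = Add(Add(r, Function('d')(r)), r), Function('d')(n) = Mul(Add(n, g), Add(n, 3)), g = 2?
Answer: Rational(1989370, 11) ≈ 1.8085e+5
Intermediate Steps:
Function('d')(n) = Mul(Add(2, n), Add(3, n)) (Function('d')(n) = Mul(Add(n, 2), Add(n, 3)) = Mul(Add(2, n), Add(3, n)))
Function('s')(r, j) = Add(6, Pow(r, 2), Mul(7, r)) (Function('s')(r, j) = Add(Add(r, Add(6, Pow(r, 2), Mul(5, r))), r) = Add(Add(6, Pow(r, 2), Mul(6, r)), r) = Add(6, Pow(r, 2), Mul(7, r)))
Function('A')(Z) = Add(-166, Mul(Pow(Add(38, Z), -1), Add(-261, Z))) (Function('A')(Z) = Add(-166, Mul(Add(-261, Z), Pow(Add(38, Z), -1))) = Add(-166, Mul(Pow(Add(38, Z), -1), Add(-261, Z))))
Add(Function('A')(-27), Function('s')(-429, -338)) = Add(Mul(Pow(Add(38, -27), -1), Add(-6569, Mul(-165, -27))), Add(6, Pow(-429, 2), Mul(7, -429))) = Add(Mul(Pow(11, -1), Add(-6569, 4455)), Add(6, 184041, -3003)) = Add(Mul(Rational(1, 11), -2114), 181044) = Add(Rational(-2114, 11), 181044) = Rational(1989370, 11)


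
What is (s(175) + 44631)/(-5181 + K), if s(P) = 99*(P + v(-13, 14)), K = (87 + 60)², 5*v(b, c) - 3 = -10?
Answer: 103029/27380 ≈ 3.7629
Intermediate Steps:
v(b, c) = -7/5 (v(b, c) = ⅗ + (⅕)*(-10) = ⅗ - 2 = -7/5)
K = 21609 (K = 147² = 21609)
s(P) = -693/5 + 99*P (s(P) = 99*(P - 7/5) = 99*(-7/5 + P) = -693/5 + 99*P)
(s(175) + 44631)/(-5181 + K) = ((-693/5 + 99*175) + 44631)/(-5181 + 21609) = ((-693/5 + 17325) + 44631)/16428 = (85932/5 + 44631)*(1/16428) = (309087/5)*(1/16428) = 103029/27380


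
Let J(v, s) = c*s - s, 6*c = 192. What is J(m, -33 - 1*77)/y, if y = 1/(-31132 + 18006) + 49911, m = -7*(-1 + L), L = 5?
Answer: -813812/11911487 ≈ -0.068322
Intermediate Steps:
c = 32 (c = (⅙)*192 = 32)
m = -28 (m = -7*(-1 + 5) = -7*4 = -28)
J(v, s) = 31*s (J(v, s) = 32*s - s = 31*s)
y = 655131785/13126 (y = 1/(-13126) + 49911 = -1/13126 + 49911 = 655131785/13126 ≈ 49911.)
J(m, -33 - 1*77)/y = (31*(-33 - 1*77))/(655131785/13126) = (31*(-33 - 77))*(13126/655131785) = (31*(-110))*(13126/655131785) = -3410*13126/655131785 = -813812/11911487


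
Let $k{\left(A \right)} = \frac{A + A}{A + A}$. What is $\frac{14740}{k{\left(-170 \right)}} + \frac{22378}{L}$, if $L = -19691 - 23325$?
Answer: $\frac{317016731}{21508} \approx 14739.0$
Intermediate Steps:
$k{\left(A \right)} = 1$ ($k{\left(A \right)} = \frac{2 A}{2 A} = 2 A \frac{1}{2 A} = 1$)
$L = -43016$ ($L = -19691 - 23325 = -43016$)
$\frac{14740}{k{\left(-170 \right)}} + \frac{22378}{L} = \frac{14740}{1} + \frac{22378}{-43016} = 14740 \cdot 1 + 22378 \left(- \frac{1}{43016}\right) = 14740 - \frac{11189}{21508} = \frac{317016731}{21508}$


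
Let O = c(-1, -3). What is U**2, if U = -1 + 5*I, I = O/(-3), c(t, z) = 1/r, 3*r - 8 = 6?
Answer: 361/196 ≈ 1.8418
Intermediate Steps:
r = 14/3 (r = 8/3 + (1/3)*6 = 8/3 + 2 = 14/3 ≈ 4.6667)
c(t, z) = 3/14 (c(t, z) = 1/(14/3) = 3/14)
O = 3/14 ≈ 0.21429
I = -1/14 (I = (3/14)/(-3) = (3/14)*(-1/3) = -1/14 ≈ -0.071429)
U = -19/14 (U = -1 + 5*(-1/14) = -1 - 5/14 = -19/14 ≈ -1.3571)
U**2 = (-19/14)**2 = 361/196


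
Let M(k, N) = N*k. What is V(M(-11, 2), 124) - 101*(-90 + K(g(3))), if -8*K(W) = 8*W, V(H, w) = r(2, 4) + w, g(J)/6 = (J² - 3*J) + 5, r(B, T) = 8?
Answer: 12252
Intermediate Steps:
g(J) = 30 - 18*J + 6*J² (g(J) = 6*((J² - 3*J) + 5) = 6*(5 + J² - 3*J) = 30 - 18*J + 6*J²)
V(H, w) = 8 + w
K(W) = -W
V(M(-11, 2), 124) - 101*(-90 + K(g(3))) = (8 + 124) - 101*(-90 - (30 - 18*3 + 6*3²)) = 132 - 101*(-90 - (30 - 54 + 6*9)) = 132 - 101*(-90 - (30 - 54 + 54)) = 132 - 101*(-90 - 1*30) = 132 - 101*(-90 - 30) = 132 - 101*(-120) = 132 + 12120 = 12252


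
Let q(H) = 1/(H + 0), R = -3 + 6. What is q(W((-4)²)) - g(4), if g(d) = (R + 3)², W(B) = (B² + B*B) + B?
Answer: -19007/528 ≈ -35.998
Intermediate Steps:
R = 3
W(B) = B + 2*B² (W(B) = (B² + B²) + B = 2*B² + B = B + 2*B²)
q(H) = 1/H
g(d) = 36 (g(d) = (3 + 3)² = 6² = 36)
q(W((-4)²)) - g(4) = 1/((-4)²*(1 + 2*(-4)²)) - 1*36 = 1/(16*(1 + 2*16)) - 36 = 1/(16*(1 + 32)) - 36 = 1/(16*33) - 36 = 1/528 - 36 = -19007/528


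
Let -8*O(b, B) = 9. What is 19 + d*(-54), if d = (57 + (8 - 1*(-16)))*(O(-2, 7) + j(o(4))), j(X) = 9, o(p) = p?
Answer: -137705/4 ≈ -34426.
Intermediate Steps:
O(b, B) = -9/8 (O(b, B) = -⅛*9 = -9/8)
d = 5103/8 (d = (57 + (8 - 1*(-16)))*(-9/8 + 9) = (57 + (8 + 16))*(63/8) = (57 + 24)*(63/8) = 81*(63/8) = 5103/8 ≈ 637.88)
19 + d*(-54) = 19 + (5103/8)*(-54) = 19 - 137781/4 = -137705/4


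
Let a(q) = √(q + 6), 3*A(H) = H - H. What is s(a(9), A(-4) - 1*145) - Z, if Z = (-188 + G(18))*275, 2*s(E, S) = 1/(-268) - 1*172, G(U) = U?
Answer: 25011903/536 ≈ 46664.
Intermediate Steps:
A(H) = 0 (A(H) = (H - H)/3 = (⅓)*0 = 0)
a(q) = √(6 + q)
s(E, S) = -46097/536 (s(E, S) = (1/(-268) - 1*172)/2 = (-1/268 - 172)/2 = (½)*(-46097/268) = -46097/536)
Z = -46750 (Z = (-188 + 18)*275 = -170*275 = -46750)
s(a(9), A(-4) - 1*145) - Z = -46097/536 - 1*(-46750) = -46097/536 + 46750 = 25011903/536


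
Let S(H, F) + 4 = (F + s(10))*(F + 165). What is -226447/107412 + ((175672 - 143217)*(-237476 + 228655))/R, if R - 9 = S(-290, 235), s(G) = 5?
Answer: -6154448815579/2062417812 ≈ -2984.1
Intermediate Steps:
S(H, F) = -4 + (5 + F)*(165 + F) (S(H, F) = -4 + (F + 5)*(F + 165) = -4 + (5 + F)*(165 + F))
R = 96005 (R = 9 + (821 + 235² + 170*235) = 9 + (821 + 55225 + 39950) = 9 + 95996 = 96005)
-226447/107412 + ((175672 - 143217)*(-237476 + 228655))/R = -226447/107412 + ((175672 - 143217)*(-237476 + 228655))/96005 = -226447*1/107412 + (32455*(-8821))*(1/96005) = -226447/107412 - 286285555*1/96005 = -226447/107412 - 57257111/19201 = -6154448815579/2062417812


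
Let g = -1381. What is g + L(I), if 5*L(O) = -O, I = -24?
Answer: -6881/5 ≈ -1376.2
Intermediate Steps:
L(O) = -O/5 (L(O) = (-O)/5 = -O/5)
g + L(I) = -1381 - 1/5*(-24) = -1381 + 24/5 = -6881/5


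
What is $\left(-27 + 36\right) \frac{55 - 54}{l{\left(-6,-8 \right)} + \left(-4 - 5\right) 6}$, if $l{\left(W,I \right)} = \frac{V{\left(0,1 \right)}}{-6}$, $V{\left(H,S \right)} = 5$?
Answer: $- \frac{54}{329} \approx -0.16413$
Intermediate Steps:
$l{\left(W,I \right)} = - \frac{5}{6}$ ($l{\left(W,I \right)} = \frac{5}{-6} = 5 \left(- \frac{1}{6}\right) = - \frac{5}{6}$)
$\left(-27 + 36\right) \frac{55 - 54}{l{\left(-6,-8 \right)} + \left(-4 - 5\right) 6} = \left(-27 + 36\right) \frac{55 - 54}{- \frac{5}{6} + \left(-4 - 5\right) 6} = 9 \cdot 1 \frac{1}{- \frac{5}{6} - 54} = 9 \cdot 1 \frac{1}{- \frac{329}{6}} = 9 \cdot 1 \left(- \frac{6}{329}\right) = 9 \left(- \frac{6}{329}\right) = - \frac{54}{329}$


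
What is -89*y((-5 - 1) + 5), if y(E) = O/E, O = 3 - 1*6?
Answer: -267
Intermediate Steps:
O = -3 (O = 3 - 6 = -3)
y(E) = -3/E
-89*y((-5 - 1) + 5) = -(-267)/((-5 - 1) + 5) = -(-267)/(-6 + 5) = -(-267)/(-1) = -(-267)*(-1) = -89*3 = -267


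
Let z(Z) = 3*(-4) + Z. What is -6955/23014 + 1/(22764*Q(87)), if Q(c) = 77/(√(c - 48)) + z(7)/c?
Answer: -394715064869645/1306106829920872 + 9251*√39/16215059528 ≈ -0.30220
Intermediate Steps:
z(Z) = -12 + Z
Q(c) = -5/c + 77/√(-48 + c) (Q(c) = 77/(√(c - 48)) + (-12 + 7)/c = 77/(√(-48 + c)) - 5/c = 77/√(-48 + c) - 5/c = -5/c + 77/√(-48 + c))
-6955/23014 + 1/(22764*Q(87)) = -6955/23014 + 1/(22764*(-5/87 + 77/√(-48 + 87))) = -6955*1/23014 + 1/(22764*(-5*1/87 + 77/√39)) = -6955/23014 + 1/(22764*(-5/87 + 77*(√39/39))) = -6955/23014 + 1/(22764*(-5/87 + 77*√39/39))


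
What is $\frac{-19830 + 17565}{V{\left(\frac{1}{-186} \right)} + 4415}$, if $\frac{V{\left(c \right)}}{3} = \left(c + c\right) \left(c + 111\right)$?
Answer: $- \frac{2611998}{5087249} \approx -0.51344$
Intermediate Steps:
$V{\left(c \right)} = 6 c \left(111 + c\right)$ ($V{\left(c \right)} = 3 \left(c + c\right) \left(c + 111\right) = 3 \cdot 2 c \left(111 + c\right) = 6 c \left(111 + c\right)$)
$\frac{-19830 + 17565}{V{\left(\frac{1}{-186} \right)} + 4415} = \frac{-19830 + 17565}{\frac{6 \left(111 + \frac{1}{-186}\right)}{-186} + 4415} = - \frac{2265}{6 \left(- \frac{1}{186}\right) \left(111 - \frac{1}{186}\right) + 4415} = - \frac{2265}{6 \left(- \frac{1}{186}\right) \frac{20645}{186} + 4415} = - \frac{2265}{- \frac{20645}{5766} + 4415} = - \frac{2265}{\frac{25436245}{5766}} = \left(-2265\right) \frac{5766}{25436245} = - \frac{2611998}{5087249}$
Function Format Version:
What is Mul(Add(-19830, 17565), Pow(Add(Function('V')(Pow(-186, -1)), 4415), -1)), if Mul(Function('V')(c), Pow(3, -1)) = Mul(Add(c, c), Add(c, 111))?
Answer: Rational(-2611998, 5087249) ≈ -0.51344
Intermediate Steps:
Function('V')(c) = Mul(6, c, Add(111, c)) (Function('V')(c) = Mul(3, Mul(Add(c, c), Add(c, 111))) = Mul(3, Mul(Mul(2, c), Add(111, c))) = Mul(3, Mul(2, c, Add(111, c))) = Mul(6, c, Add(111, c)))
Mul(Add(-19830, 17565), Pow(Add(Function('V')(Pow(-186, -1)), 4415), -1)) = Mul(Add(-19830, 17565), Pow(Add(Mul(6, Pow(-186, -1), Add(111, Pow(-186, -1))), 4415), -1)) = Mul(-2265, Pow(Add(Mul(6, Rational(-1, 186), Add(111, Rational(-1, 186))), 4415), -1)) = Mul(-2265, Pow(Add(Mul(6, Rational(-1, 186), Rational(20645, 186)), 4415), -1)) = Mul(-2265, Pow(Add(Rational(-20645, 5766), 4415), -1)) = Mul(-2265, Pow(Rational(25436245, 5766), -1)) = Mul(-2265, Rational(5766, 25436245)) = Rational(-2611998, 5087249)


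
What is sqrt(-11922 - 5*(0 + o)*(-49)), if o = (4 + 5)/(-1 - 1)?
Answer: I*sqrt(52098)/2 ≈ 114.12*I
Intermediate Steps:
o = -9/2 (o = 9/(-2) = 9*(-1/2) = -9/2 ≈ -4.5000)
sqrt(-11922 - 5*(0 + o)*(-49)) = sqrt(-11922 - 5*(0 - 9/2)*(-49)) = sqrt(-11922 - 5*(-9/2)*(-49)) = sqrt(-11922 + (45/2)*(-49)) = sqrt(-11922 - 2205/2) = sqrt(-26049/2) = I*sqrt(52098)/2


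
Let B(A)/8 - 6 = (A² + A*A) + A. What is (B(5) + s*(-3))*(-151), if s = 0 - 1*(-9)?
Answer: -69611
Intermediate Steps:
B(A) = 48 + 8*A + 16*A² (B(A) = 48 + 8*((A² + A*A) + A) = 48 + 8*((A² + A²) + A) = 48 + 8*(2*A² + A) = 48 + 8*(A + 2*A²) = 48 + (8*A + 16*A²) = 48 + 8*A + 16*A²)
s = 9 (s = 0 + 9 = 9)
(B(5) + s*(-3))*(-151) = ((48 + 8*5 + 16*5²) + 9*(-3))*(-151) = ((48 + 40 + 16*25) - 27)*(-151) = ((48 + 40 + 400) - 27)*(-151) = (488 - 27)*(-151) = 461*(-151) = -69611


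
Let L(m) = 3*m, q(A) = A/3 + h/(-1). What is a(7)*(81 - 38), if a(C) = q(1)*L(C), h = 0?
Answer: 301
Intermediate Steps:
q(A) = A/3 (q(A) = A/3 + 0/(-1) = A*(⅓) + 0*(-1) = A/3 + 0 = A/3)
a(C) = C (a(C) = ((⅓)*1)*(3*C) = (3*C)/3 = C)
a(7)*(81 - 38) = 7*(81 - 38) = 7*43 = 301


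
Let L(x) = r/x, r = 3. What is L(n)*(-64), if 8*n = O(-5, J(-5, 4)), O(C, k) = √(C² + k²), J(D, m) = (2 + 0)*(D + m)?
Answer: -1536*√29/29 ≈ -285.23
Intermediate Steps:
J(D, m) = 2*D + 2*m (J(D, m) = 2*(D + m) = 2*D + 2*m)
n = √29/8 (n = √((-5)² + (2*(-5) + 2*4)²)/8 = √(25 + (-10 + 8)²)/8 = √(25 + (-2)²)/8 = √(25 + 4)/8 = √29/8 ≈ 0.67315)
L(x) = 3/x
L(n)*(-64) = (3/((√29/8)))*(-64) = (3*(8*√29/29))*(-64) = (24*√29/29)*(-64) = -1536*√29/29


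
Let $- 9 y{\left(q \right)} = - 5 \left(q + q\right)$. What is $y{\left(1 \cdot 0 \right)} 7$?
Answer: $0$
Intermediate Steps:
$y{\left(q \right)} = \frac{10 q}{9}$ ($y{\left(q \right)} = - \frac{\left(-5\right) \left(q + q\right)}{9} = - \frac{\left(-5\right) 2 q}{9} = - \frac{\left(-10\right) q}{9} = \frac{10 q}{9}$)
$y{\left(1 \cdot 0 \right)} 7 = \frac{10 \cdot 1 \cdot 0}{9} \cdot 7 = \frac{10}{9} \cdot 0 \cdot 7 = 0 \cdot 7 = 0$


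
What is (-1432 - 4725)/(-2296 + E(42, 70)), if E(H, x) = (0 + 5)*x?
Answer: 6157/1946 ≈ 3.1639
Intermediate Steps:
E(H, x) = 5*x
(-1432 - 4725)/(-2296 + E(42, 70)) = (-1432 - 4725)/(-2296 + 5*70) = -6157/(-2296 + 350) = -6157/(-1946) = -6157*(-1/1946) = 6157/1946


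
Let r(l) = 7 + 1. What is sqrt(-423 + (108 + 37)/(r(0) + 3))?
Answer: 14*I*sqrt(253)/11 ≈ 20.244*I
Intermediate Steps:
r(l) = 8
sqrt(-423 + (108 + 37)/(r(0) + 3)) = sqrt(-423 + (108 + 37)/(8 + 3)) = sqrt(-423 + 145/11) = sqrt(-4508/11) = 14*I*sqrt(253)/11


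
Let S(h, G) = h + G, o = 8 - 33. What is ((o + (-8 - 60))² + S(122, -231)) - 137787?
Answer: -129247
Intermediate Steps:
o = -25
S(h, G) = G + h
((o + (-8 - 60))² + S(122, -231)) - 137787 = ((-25 + (-8 - 60))² + (-231 + 122)) - 137787 = ((-25 - 68)² - 109) - 137787 = ((-93)² - 109) - 137787 = (8649 - 109) - 137787 = 8540 - 137787 = -129247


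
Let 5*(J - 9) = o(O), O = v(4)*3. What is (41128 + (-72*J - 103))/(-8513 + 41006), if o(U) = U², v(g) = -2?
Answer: 66431/54155 ≈ 1.2267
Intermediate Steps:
O = -6 (O = -2*3 = -6)
J = 81/5 (J = 9 + (⅕)*(-6)² = 9 + (⅕)*36 = 9 + 36/5 = 81/5 ≈ 16.200)
(41128 + (-72*J - 103))/(-8513 + 41006) = (41128 + (-72*81/5 - 103))/(-8513 + 41006) = (41128 + (-5832/5 - 103))/32493 = (41128 - 6347/5)*(1/32493) = (199293/5)*(1/32493) = 66431/54155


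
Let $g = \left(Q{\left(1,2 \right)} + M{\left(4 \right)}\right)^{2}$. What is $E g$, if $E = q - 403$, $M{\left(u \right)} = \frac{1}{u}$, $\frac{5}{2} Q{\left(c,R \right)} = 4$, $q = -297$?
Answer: $- \frac{9583}{4} \approx -2395.8$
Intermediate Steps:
$Q{\left(c,R \right)} = \frac{8}{5}$ ($Q{\left(c,R \right)} = \frac{2}{5} \cdot 4 = \frac{8}{5}$)
$E = -700$ ($E = -297 - 403 = -700$)
$g = \frac{1369}{400}$ ($g = \left(\frac{8}{5} + \frac{1}{4}\right)^{2} = \left(\frac{37}{20}\right)^{2} = \frac{1369}{400} \approx 3.4225$)
$E g = \left(-700\right) \frac{1369}{400} = - \frac{9583}{4}$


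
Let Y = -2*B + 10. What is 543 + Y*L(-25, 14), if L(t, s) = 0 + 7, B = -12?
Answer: 781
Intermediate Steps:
L(t, s) = 7
Y = 34 (Y = -2*(-12) + 10 = 24 + 10 = 34)
543 + Y*L(-25, 14) = 543 + 34*7 = 543 + 238 = 781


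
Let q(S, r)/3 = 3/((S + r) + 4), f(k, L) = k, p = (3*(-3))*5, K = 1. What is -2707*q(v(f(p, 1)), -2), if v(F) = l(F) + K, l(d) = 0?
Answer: -8121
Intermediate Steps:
p = -45 (p = -9*5 = -45)
v(F) = 1 (v(F) = 0 + 1 = 1)
q(S, r) = 9/(4 + S + r) (q(S, r) = 3*(3/((S + r) + 4)) = 3*(3/(4 + S + r)) = 9/(4 + S + r))
-2707*q(v(f(p, 1)), -2) = -24363/(4 + 1 - 2) = -24363/3 = -2707*3 = -8121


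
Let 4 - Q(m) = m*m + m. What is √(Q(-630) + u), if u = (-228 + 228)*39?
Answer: I*√396266 ≈ 629.5*I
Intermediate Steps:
u = 0 (u = 0*39 = 0)
Q(m) = 4 - m - m² (Q(m) = 4 - (m*m + m) = 4 - (m² + m) = 4 - (m + m²) = 4 + (-m - m²) = 4 - m - m²)
√(Q(-630) + u) = √((4 - 1*(-630) - 1*(-630)²) + 0) = √((4 + 630 - 1*396900) + 0) = √((4 + 630 - 396900) + 0) = √(-396266 + 0) = √(-396266) = I*√396266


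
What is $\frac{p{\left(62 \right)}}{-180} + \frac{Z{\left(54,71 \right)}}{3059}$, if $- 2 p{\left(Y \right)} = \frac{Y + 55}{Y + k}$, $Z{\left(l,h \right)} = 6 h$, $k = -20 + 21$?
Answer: $\frac{159041}{1101240} \approx 0.14442$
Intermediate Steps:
$k = 1$
$p{\left(Y \right)} = - \frac{55 + Y}{2 \left(1 + Y\right)}$ ($p{\left(Y \right)} = - \frac{\left(Y + 55\right) \frac{1}{Y + 1}}{2} = - \frac{\left(55 + Y\right) \frac{1}{1 + Y}}{2} = - \frac{\frac{1}{1 + Y} \left(55 + Y\right)}{2} = - \frac{55 + Y}{2 \left(1 + Y\right)}$)
$\frac{p{\left(62 \right)}}{-180} + \frac{Z{\left(54,71 \right)}}{3059} = \frac{\frac{1}{2} \frac{1}{1 + 62} \left(-55 - 62\right)}{-180} + \frac{6 \cdot 71}{3059} = \frac{-55 - 62}{2 \cdot 63} \left(- \frac{1}{180}\right) + 426 \cdot \frac{1}{3059} = \frac{1}{2} \cdot \frac{1}{63} \left(-117\right) \left(- \frac{1}{180}\right) + \frac{426}{3059} = \left(- \frac{13}{14}\right) \left(- \frac{1}{180}\right) + \frac{426}{3059} = \frac{13}{2520} + \frac{426}{3059} = \frac{159041}{1101240}$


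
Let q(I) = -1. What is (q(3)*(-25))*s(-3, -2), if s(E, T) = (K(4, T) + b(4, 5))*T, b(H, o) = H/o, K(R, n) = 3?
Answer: -190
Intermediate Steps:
s(E, T) = 19*T/5 (s(E, T) = (3 + 4/5)*T = (3 + 4*(⅕))*T = (3 + ⅘)*T = 19*T/5)
(q(3)*(-25))*s(-3, -2) = (-1*(-25))*((19/5)*(-2)) = 25*(-38/5) = -190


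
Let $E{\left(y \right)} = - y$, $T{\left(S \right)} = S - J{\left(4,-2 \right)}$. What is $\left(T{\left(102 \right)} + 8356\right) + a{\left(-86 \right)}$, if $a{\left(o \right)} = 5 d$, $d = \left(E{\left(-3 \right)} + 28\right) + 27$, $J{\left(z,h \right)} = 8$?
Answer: $8740$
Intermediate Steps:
$T{\left(S \right)} = -8 + S$ ($T{\left(S \right)} = S - 8 = -8 + S$)
$d = 58$ ($d = \left(\left(-1\right) \left(-3\right) + 28\right) + 27 = \left(3 + 28\right) + 27 = 31 + 27 = 58$)
$a{\left(o \right)} = 290$ ($a{\left(o \right)} = 5 \cdot 58 = 290$)
$\left(T{\left(102 \right)} + 8356\right) + a{\left(-86 \right)} = \left(\left(-8 + 102\right) + 8356\right) + 290 = \left(94 + 8356\right) + 290 = 8450 + 290 = 8740$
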